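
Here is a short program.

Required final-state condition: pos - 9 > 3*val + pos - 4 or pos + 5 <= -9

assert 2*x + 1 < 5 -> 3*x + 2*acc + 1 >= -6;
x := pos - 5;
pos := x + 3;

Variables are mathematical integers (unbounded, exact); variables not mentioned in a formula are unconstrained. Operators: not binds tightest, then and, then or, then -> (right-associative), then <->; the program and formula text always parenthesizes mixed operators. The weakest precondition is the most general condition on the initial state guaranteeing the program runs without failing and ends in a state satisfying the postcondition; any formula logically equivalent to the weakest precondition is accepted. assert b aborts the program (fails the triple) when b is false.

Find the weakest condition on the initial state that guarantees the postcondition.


Working backward. After the program, the postcondition pos - 9 > 3*val + pos - 4 or pos + 5 <= -9 must hold; in canonical form it is 3*val < -5 or pos <= -14.
Before pos := x + 3: 3*val < -5 or x <= -17
Before x := pos - 5: 3*val < -5 or pos <= -12
Before assert 2*x + 1 < 5 -> 3*x + 2*acc + 1 >= -6: (2*x < 4 -> 2*acc + 3*x >= -7) and (3*val < -5 or pos <= -12)
Answer: WP = (2*x < 4 -> 2*acc + 3*x >= -7) and (3*val < -5 or pos <= -12)


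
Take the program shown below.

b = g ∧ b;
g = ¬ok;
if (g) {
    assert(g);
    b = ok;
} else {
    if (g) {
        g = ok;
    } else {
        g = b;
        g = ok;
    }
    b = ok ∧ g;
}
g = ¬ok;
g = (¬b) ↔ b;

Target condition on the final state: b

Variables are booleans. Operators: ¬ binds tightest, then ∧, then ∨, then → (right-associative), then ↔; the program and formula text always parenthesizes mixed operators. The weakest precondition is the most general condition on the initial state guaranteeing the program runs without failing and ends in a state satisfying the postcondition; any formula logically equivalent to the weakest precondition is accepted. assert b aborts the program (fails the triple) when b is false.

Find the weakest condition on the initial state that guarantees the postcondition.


Working backward. After the program, b must hold.
Before g := (¬b) ↔ b: b
Before g := ¬ok: b
Then branch requires g ∧ ok; else branch requires (g → ok) ∧ ((¬g) → ok).
Before the if: (g → (g ∧ ok)) ∧ ((¬g) → ((g → ok) ∧ ((¬g) → ok)))
Before g := ¬ok: ok ∧ (ok → ((¬ok) → ok))
Before b := g ∧ b: ok ∧ (ok → ((¬ok) → ok))
Answer: WP = ok ∧ (ok → ((¬ok) → ok))


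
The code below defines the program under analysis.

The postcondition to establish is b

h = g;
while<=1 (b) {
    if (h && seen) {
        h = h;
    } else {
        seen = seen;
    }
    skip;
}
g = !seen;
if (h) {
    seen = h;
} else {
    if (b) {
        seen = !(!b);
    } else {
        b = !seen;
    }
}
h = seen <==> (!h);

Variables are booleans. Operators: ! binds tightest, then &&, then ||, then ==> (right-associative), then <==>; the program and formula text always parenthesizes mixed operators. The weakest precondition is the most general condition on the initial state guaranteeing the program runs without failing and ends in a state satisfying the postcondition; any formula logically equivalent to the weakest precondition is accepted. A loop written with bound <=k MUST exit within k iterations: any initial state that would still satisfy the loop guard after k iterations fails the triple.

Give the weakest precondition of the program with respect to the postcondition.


Working backward. After the program, b must hold.
Before h := seen <==> (!h): b
Then branch requires b; else branch requires (!b) ==> (!seen).
Before the if: (h ==> b) && ((!h) ==> ((!b) ==> (!seen)))
Before g := !seen: (h ==> b) && ((!h) ==> ((!b) ==> (!seen)))
Before the loop (bound <=1), unroll the exhaustion recursion (WP_0 = exit-now case; WP_j = one more guarded iteration, up to j = 1):
  WP_0: (!b) && (h ==> b) && ((!h) ==> ((!b) ==> (!seen)))
  WP_1: (b ==> (((h && seen) ==> ((!b) && (h ==> b) && ((!h) ==> ((!b) ==> (!seen))))) && ((!(h && seen)) ==> ((!b) && (h ==> b) && ((!h) ==> ((!b) ==> (!seen))))))) && ((!b) ==> ((h ==> b) && ((!h) ==> ((!b) ==> (!seen)))))
So before the loop: (b ==> (((h && seen) ==> ((!b) && (h ==> b) && ((!h) ==> ((!b) ==> (!seen))))) && ((!(h && seen)) ==> ((!b) && (h ==> b) && ((!h) ==> ((!b) ==> (!seen))))))) && ((!b) ==> ((h ==> b) && ((!h) ==> ((!b) ==> (!seen)))))
Before h := g: (b ==> (((g && seen) ==> ((!b) && (g ==> b) && ((!g) ==> ((!b) ==> (!seen))))) && ((!(g && seen)) ==> ((!b) && (g ==> b) && ((!g) ==> ((!b) ==> (!seen))))))) && ((!b) ==> ((g ==> b) && ((!g) ==> ((!b) ==> (!seen)))))
Answer: WP = (b ==> (((g && seen) ==> ((!b) && (g ==> b) && ((!g) ==> ((!b) ==> (!seen))))) && ((!(g && seen)) ==> ((!b) && (g ==> b) && ((!g) ==> ((!b) ==> (!seen))))))) && ((!b) ==> ((g ==> b) && ((!g) ==> ((!b) ==> (!seen)))))


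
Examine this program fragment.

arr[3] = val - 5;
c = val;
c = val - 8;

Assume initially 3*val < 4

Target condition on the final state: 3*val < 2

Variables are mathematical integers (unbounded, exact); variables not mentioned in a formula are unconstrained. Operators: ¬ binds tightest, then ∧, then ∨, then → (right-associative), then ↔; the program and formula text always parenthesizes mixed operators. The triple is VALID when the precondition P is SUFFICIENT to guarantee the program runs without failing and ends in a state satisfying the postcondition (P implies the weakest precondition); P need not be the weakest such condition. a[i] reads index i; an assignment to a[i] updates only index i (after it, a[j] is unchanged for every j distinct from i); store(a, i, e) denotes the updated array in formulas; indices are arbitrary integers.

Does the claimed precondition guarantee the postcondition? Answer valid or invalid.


Working backward. After the program, 3*val < 2 must hold.
Before c := val - 8: 3*val < 2
Before c := val: 3*val < 2
Before arr[3] := val - 5: 3*val < 2
The weakest precondition is 3*val < 2.
Check whether 3*val < 4 implies it.
Countermodel: at the initial state val = 1, the precondition holds but the weakest precondition fails.
Answer: invalid


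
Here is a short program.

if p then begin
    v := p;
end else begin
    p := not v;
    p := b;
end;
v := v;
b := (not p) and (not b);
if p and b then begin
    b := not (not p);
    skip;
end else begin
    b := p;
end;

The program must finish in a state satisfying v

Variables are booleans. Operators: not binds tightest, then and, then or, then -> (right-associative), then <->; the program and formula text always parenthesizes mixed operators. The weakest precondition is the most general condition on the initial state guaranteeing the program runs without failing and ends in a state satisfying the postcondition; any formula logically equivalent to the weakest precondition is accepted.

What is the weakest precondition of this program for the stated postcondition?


Working backward. After the program, v must hold.
Then branch requires v; else branch requires v.
Before the if: ((p and b) -> v) and ((not (p and b)) -> v)
Before b := (not p) and (not b): v
Before v := v: v
Then branch requires p; else branch requires v.
Before the if: (not p) -> v
Answer: WP = (not p) -> v


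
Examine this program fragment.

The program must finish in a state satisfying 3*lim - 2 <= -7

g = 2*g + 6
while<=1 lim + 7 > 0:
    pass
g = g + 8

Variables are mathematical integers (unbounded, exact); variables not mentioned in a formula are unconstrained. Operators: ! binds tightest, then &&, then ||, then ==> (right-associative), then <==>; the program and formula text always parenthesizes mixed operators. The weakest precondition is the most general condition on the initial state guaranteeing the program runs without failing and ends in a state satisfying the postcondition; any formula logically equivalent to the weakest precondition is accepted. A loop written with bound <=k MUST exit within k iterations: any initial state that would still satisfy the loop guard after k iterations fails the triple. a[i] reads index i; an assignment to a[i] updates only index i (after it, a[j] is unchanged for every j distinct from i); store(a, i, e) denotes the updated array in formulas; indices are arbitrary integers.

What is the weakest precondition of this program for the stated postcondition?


Working backward. After the program, the postcondition 3*lim - 2 <= -7 must hold; in canonical form it is 3*lim <= -5.
Before g := g + 8: 3*lim <= -5
Before the loop (bound <=1), unroll the exhaustion recursion (WP_0 = exit-now case; WP_j = one more guarded iteration, up to j = 1):
  WP_0: (!(lim > -7)) && 3*lim <= -5
  WP_1: (lim > -7 ==> ((!(lim > -7)) && 3*lim <= -5)) && ((!(lim > -7)) ==> 3*lim <= -5)
So before the loop: (lim > -7 ==> ((!(lim > -7)) && 3*lim <= -5)) && ((!(lim > -7)) ==> 3*lim <= -5)
Before g := 2*g + 6: (lim > -7 ==> ((!(lim > -7)) && 3*lim <= -5)) && ((!(lim > -7)) ==> 3*lim <= -5)
Answer: WP = (lim > -7 ==> ((!(lim > -7)) && 3*lim <= -5)) && ((!(lim > -7)) ==> 3*lim <= -5)


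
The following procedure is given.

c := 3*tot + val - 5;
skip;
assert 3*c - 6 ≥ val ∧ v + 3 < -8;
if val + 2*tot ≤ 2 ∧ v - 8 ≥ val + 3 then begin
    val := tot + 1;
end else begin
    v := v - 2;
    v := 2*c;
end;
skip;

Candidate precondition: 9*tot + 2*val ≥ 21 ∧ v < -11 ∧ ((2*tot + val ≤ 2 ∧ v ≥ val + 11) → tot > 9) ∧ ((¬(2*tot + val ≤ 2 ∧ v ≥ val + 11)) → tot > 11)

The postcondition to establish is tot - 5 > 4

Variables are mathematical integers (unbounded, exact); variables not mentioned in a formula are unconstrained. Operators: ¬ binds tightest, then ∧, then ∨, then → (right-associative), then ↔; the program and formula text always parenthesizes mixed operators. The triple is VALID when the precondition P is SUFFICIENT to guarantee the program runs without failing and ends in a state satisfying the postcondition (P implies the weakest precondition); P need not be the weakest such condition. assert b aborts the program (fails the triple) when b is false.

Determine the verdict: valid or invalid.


Working backward. After the program, the postcondition tot - 5 > 4 must hold; in canonical form it is tot > 9.
Before skip: tot > 9
Then branch requires tot > 9; else branch requires tot > 9.
Before the if: ((2*tot + val ≤ 2 ∧ v ≥ val + 11) → tot > 9) ∧ ((¬(2*tot + val ≤ 2 ∧ v ≥ val + 11)) → tot > 9)
Before assert 3*c - 6 ≥ val ∧ v + 3 < -8: 3*c ≥ val + 6 ∧ v < -11 ∧ ((2*tot + val ≤ 2 ∧ v ≥ val + 11) → tot > 9) ∧ ((¬(2*tot + val ≤ 2 ∧ v ≥ val + 11)) → tot > 9)
Before skip: 3*c ≥ val + 6 ∧ v < -11 ∧ ((2*tot + val ≤ 2 ∧ v ≥ val + 11) → tot > 9) ∧ ((¬(2*tot + val ≤ 2 ∧ v ≥ val + 11)) → tot > 9)
Before c := 3*tot + val - 5: 9*tot + 2*val ≥ 21 ∧ v < -11 ∧ ((2*tot + val ≤ 2 ∧ v ≥ val + 11) → tot > 9) ∧ ((¬(2*tot + val ≤ 2 ∧ v ≥ val + 11)) → tot > 9)
The weakest precondition is 9*tot + 2*val ≥ 21 ∧ v < -11 ∧ ((2*tot + val ≤ 2 ∧ v ≥ val + 11) → tot > 9) ∧ ((¬(2*tot + val ≤ 2 ∧ v ≥ val + 11)) → tot > 9).
Check whether 9*tot + 2*val ≥ 21 ∧ v < -11 ∧ ((2*tot + val ≤ 2 ∧ v ≥ val + 11) → tot > 9) ∧ ((¬(2*tot + val ≤ 2 ∧ v ≥ val + 11)) → tot > 11) implies it.
Every state satisfying the precondition satisfies the weakest precondition: the implication holds.
Answer: valid


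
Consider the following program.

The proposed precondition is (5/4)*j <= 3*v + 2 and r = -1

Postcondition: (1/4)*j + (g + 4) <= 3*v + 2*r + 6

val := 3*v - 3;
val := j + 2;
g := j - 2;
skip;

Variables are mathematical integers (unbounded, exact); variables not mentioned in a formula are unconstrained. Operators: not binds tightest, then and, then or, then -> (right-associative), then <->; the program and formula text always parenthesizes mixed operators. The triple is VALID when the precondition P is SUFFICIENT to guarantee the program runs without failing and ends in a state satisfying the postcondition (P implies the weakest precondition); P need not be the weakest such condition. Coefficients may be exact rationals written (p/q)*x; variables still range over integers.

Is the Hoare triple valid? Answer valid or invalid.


Working backward. After the program, the postcondition (1/4)*j + (g + 4) <= 3*v + 2*r + 6 must hold; in canonical form it is g + (1/4)*j <= 2*r + 3*v + 2.
Before skip: g + (1/4)*j <= 2*r + 3*v + 2
Before g := j - 2: (5/4)*j <= 2*r + 3*v + 4
Before val := j + 2: (5/4)*j <= 2*r + 3*v + 4
Before val := 3*v - 3: (5/4)*j <= 2*r + 3*v + 4
The weakest precondition is (5/4)*j <= 2*r + 3*v + 4.
Check whether (5/4)*j <= 3*v + 2 and r = -1 implies it.
Every state satisfying the precondition satisfies the weakest precondition: the implication holds.
Answer: valid


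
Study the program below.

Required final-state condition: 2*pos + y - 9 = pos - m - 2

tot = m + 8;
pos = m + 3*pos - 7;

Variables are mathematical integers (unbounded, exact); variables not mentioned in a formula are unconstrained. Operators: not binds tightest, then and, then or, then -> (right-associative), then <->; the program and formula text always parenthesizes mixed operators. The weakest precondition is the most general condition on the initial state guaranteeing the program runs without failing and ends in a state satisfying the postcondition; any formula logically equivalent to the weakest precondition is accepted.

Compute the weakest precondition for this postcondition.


Working backward. After the program, the postcondition 2*pos + y - 9 = pos - m - 2 must hold; in canonical form it is m + pos + y = 7.
Before pos := m + 3*pos - 7: 2*m + 3*pos + y = 14
Before tot := m + 8: 2*m + 3*pos + y = 14
Answer: WP = 2*m + 3*pos + y = 14


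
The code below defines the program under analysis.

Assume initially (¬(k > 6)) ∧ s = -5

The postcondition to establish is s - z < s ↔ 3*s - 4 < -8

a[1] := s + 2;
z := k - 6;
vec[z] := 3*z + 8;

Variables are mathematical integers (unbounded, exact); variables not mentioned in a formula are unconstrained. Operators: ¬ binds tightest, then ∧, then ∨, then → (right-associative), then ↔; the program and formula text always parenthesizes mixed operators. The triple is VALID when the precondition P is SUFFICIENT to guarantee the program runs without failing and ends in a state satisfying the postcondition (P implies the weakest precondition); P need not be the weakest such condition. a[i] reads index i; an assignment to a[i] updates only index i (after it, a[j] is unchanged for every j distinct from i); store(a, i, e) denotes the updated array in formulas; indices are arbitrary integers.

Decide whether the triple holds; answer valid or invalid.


Working backward. After the program, the postcondition s - z < s ↔ 3*s - 4 < -8 must hold; in canonical form it is z > 0 ↔ 3*s < -4.
Before vec[z] := 3*z + 8: z > 0 ↔ 3*s < -4
Before z := k - 6: k > 6 ↔ 3*s < -4
Before a[1] := s + 2: k > 6 ↔ 3*s < -4
The weakest precondition is k > 6 ↔ 3*s < -4.
Check whether (¬(k > 6)) ∧ s = -5 implies it.
Countermodel: at the initial state k = 6, s = -5, the precondition holds but the weakest precondition fails.
Answer: invalid


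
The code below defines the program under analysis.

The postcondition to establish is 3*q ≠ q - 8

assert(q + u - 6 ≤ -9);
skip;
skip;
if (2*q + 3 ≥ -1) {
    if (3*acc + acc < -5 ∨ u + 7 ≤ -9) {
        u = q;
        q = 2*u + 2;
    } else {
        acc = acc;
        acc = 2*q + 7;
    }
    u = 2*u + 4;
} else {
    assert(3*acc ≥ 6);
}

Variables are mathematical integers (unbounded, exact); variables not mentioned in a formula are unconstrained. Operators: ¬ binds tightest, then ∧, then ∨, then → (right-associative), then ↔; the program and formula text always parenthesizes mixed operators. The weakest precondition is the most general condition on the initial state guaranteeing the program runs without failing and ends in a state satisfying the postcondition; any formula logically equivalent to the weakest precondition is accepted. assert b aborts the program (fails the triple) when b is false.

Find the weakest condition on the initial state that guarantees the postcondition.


Working backward. After the program, the postcondition 3*q ≠ q - 8 must hold; in canonical form it is 2*q ≠ -8.
Then branch requires ((4*acc < -5 ∨ u ≤ -16) → 4*q ≠ -12) ∧ ((¬(4*acc < -5 ∨ u ≤ -16)) → 2*q ≠ -8); else branch requires 3*acc ≥ 6 ∧ 2*q ≠ -8.
Before the if: (2*q ≥ -4 → (((4*acc < -5 ∨ u ≤ -16) → 4*q ≠ -12) ∧ ((¬(4*acc < -5 ∨ u ≤ -16)) → 2*q ≠ -8))) ∧ ((¬(2*q ≥ -4)) → (3*acc ≥ 6 ∧ 2*q ≠ -8))
Before skip: (2*q ≥ -4 → (((4*acc < -5 ∨ u ≤ -16) → 4*q ≠ -12) ∧ ((¬(4*acc < -5 ∨ u ≤ -16)) → 2*q ≠ -8))) ∧ ((¬(2*q ≥ -4)) → (3*acc ≥ 6 ∧ 2*q ≠ -8))
Before skip: (2*q ≥ -4 → (((4*acc < -5 ∨ u ≤ -16) → 4*q ≠ -12) ∧ ((¬(4*acc < -5 ∨ u ≤ -16)) → 2*q ≠ -8))) ∧ ((¬(2*q ≥ -4)) → (3*acc ≥ 6 ∧ 2*q ≠ -8))
Before assert q + u - 6 ≤ -9: q + u ≤ -3 ∧ (2*q ≥ -4 → (((4*acc < -5 ∨ u ≤ -16) → 4*q ≠ -12) ∧ ((¬(4*acc < -5 ∨ u ≤ -16)) → 2*q ≠ -8))) ∧ ((¬(2*q ≥ -4)) → (3*acc ≥ 6 ∧ 2*q ≠ -8))
Answer: WP = q + u ≤ -3 ∧ (2*q ≥ -4 → (((4*acc < -5 ∨ u ≤ -16) → 4*q ≠ -12) ∧ ((¬(4*acc < -5 ∨ u ≤ -16)) → 2*q ≠ -8))) ∧ ((¬(2*q ≥ -4)) → (3*acc ≥ 6 ∧ 2*q ≠ -8))


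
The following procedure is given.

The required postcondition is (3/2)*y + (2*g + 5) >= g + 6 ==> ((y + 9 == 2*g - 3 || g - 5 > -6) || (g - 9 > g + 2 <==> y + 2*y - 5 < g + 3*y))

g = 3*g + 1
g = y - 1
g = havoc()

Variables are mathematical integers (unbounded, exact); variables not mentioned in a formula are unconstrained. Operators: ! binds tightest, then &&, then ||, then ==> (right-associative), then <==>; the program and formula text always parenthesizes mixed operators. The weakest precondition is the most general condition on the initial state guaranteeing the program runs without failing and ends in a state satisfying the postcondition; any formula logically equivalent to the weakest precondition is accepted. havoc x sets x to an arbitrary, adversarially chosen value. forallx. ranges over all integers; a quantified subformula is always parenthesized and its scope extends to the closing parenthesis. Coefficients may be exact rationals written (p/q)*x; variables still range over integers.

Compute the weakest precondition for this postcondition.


Working backward. After the program, the postcondition (3/2)*y + (2*g + 5) >= g + 6 ==> ((y + 9 == 2*g - 3 || g - 5 > -6) || (g - 9 > g + 2 <==> y + 2*y - 5 < g + 3*y)) must hold; in canonical form it is g + (3/2)*y >= 1 ==> (y == 2*g - 12 || g > -1 || (!(g > -5))).
Before havoc g: forall g_1. (g_1 + (3/2)*y >= 1 ==> (y == 2*g_1 - 12 || g_1 > -1 || (!(g_1 > -5))))
Before g := y - 1: forall g_1. (g_1 + (3/2)*y >= 1 ==> (y == 2*g_1 - 12 || g_1 > -1 || (!(g_1 > -5))))
Before g := 3*g + 1: forall g_1. (g_1 + (3/2)*y >= 1 ==> (y == 2*g_1 - 12 || g_1 > -1 || (!(g_1 > -5))))
Answer: WP = forall g_1. (g_1 + (3/2)*y >= 1 ==> (y == 2*g_1 - 12 || g_1 > -1 || (!(g_1 > -5))))


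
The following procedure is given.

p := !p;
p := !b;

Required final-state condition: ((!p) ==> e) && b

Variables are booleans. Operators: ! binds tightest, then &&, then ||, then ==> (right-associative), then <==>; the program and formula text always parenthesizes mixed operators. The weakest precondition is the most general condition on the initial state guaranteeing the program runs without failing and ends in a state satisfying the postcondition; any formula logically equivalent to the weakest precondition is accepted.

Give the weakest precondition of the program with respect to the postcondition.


Working backward. After the program, ((!p) ==> e) && b must hold.
Before p := !b: (b ==> e) && b
Before p := !p: (b ==> e) && b
Answer: WP = (b ==> e) && b


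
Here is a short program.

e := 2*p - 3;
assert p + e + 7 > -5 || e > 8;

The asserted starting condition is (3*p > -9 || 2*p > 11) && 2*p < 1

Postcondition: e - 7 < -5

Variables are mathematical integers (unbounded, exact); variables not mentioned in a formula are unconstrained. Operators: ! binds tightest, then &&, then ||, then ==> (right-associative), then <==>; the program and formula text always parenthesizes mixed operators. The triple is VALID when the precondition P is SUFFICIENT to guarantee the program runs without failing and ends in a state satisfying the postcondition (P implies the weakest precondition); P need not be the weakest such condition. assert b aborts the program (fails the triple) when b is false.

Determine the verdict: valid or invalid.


Working backward. After the program, the postcondition e - 7 < -5 must hold; in canonical form it is e < 2.
Before assert p + e + 7 > -5 || e > 8: (e + p > -12 || e > 8) && e < 2
Before e := 2*p - 3: (3*p > -9 || 2*p > 11) && 2*p < 5
The weakest precondition is (3*p > -9 || 2*p > 11) && 2*p < 5.
Check whether (3*p > -9 || 2*p > 11) && 2*p < 1 implies it.
Every state satisfying the precondition satisfies the weakest precondition: the implication holds.
Answer: valid


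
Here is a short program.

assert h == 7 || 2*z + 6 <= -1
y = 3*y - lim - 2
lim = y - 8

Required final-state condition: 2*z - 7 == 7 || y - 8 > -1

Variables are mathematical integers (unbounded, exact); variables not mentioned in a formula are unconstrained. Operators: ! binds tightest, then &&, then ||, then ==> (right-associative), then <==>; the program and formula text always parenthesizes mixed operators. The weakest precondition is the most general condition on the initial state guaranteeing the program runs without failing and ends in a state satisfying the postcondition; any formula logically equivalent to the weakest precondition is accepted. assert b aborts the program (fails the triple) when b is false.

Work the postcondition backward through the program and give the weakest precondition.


Working backward. After the program, the postcondition 2*z - 7 == 7 || y - 8 > -1 must hold; in canonical form it is 2*z == 14 || y > 7.
Before lim := y - 8: 2*z == 14 || y > 7
Before y := 3*y - lim - 2: 2*z == 14 || 3*y > lim + 9
Before assert h == 7 || 2*z + 6 <= -1: (h == 7 || 2*z <= -7) && (2*z == 14 || 3*y > lim + 9)
Answer: WP = (h == 7 || 2*z <= -7) && (2*z == 14 || 3*y > lim + 9)


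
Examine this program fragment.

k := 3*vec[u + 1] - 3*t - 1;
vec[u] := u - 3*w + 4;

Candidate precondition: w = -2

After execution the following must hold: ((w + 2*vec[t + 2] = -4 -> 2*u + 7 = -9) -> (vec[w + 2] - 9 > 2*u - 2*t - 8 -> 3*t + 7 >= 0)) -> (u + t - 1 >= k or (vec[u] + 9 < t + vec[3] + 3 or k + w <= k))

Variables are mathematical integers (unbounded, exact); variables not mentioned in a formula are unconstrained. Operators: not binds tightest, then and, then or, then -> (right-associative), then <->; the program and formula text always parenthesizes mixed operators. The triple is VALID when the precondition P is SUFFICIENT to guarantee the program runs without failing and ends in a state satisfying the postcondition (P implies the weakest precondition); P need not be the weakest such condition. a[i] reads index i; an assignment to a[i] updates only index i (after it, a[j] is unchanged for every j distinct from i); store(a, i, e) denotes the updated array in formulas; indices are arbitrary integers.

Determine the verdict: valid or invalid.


Working backward. After the program, the postcondition ((w + 2*vec[t + 2] = -4 -> 2*u + 7 = -9) -> (vec[w + 2] - 9 > 2*u - 2*t - 8 -> 3*t + 7 >= 0)) -> (u + t - 1 >= k or (vec[u] + 9 < t + vec[3] + 3 or k + w <= k)) must hold; in canonical form it is ((2*vec[t + 2] + w = -4 -> 2*u = -16) -> (vec[w + 2] + 2*t > 2*u + 1 -> 3*t >= -7)) -> (t + u >= k + 1 or vec[u] < vec[3] + t - 6 or w <= 0).
Before vec[u] := u - 3*w + 4: ((2*store(vec, u, u - 3*w + 4)[t + 2] + w = -4 -> 2*u = -16) -> (store(vec, u, u - 3*w + 4)[w + 2] + 2*t > 2*u + 1 -> 3*t >= -7)) -> (t + u >= k + 1 or store(vec, u, u - 3*w + 4)[u] < store(vec, u, u - 3*w + 4)[3] + t - 6 or w <= 0)
Before k := 3*vec[u + 1] - 3*t - 1: ((2*store(vec, u, u - 3*w + 4)[t + 2] + w = -4 -> 2*u = -16) -> (store(vec, u, u - 3*w + 4)[w + 2] + 2*t > 2*u + 1 -> 3*t >= -7)) -> (4*t + u >= 3*vec[u + 1] or store(vec, u, u - 3*w + 4)[u] < store(vec, u, u - 3*w + 4)[3] + t - 6 or w <= 0)
The weakest precondition is ((2*store(vec, u, u - 3*w + 4)[t + 2] + w = -4 -> 2*u = -16) -> (store(vec, u, u - 3*w + 4)[w + 2] + 2*t > 2*u + 1 -> 3*t >= -7)) -> (4*t + u >= 3*vec[u + 1] or store(vec, u, u - 3*w + 4)[u] < store(vec, u, u - 3*w + 4)[3] + t - 6 or w <= 0).
Check whether w = -2 implies it.
Every state satisfying the precondition satisfies the weakest precondition: the implication holds.
Answer: valid


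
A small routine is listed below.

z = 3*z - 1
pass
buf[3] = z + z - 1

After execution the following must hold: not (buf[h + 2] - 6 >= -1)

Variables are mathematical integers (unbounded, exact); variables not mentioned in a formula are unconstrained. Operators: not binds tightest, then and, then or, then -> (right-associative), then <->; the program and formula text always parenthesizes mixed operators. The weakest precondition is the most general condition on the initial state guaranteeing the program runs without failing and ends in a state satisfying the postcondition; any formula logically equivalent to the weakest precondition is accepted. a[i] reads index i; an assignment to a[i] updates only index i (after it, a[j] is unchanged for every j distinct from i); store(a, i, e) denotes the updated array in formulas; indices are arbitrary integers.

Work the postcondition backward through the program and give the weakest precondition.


Working backward. After the program, the postcondition not (buf[h + 2] - 6 >= -1) must hold; in canonical form it is not (buf[h + 2] >= 5).
Before buf[3] := z + z - 1: not (store(buf, 3, 2*z - 1)[h + 2] >= 5)
Before skip: not (store(buf, 3, 2*z - 1)[h + 2] >= 5)
Before z := 3*z - 1: not (store(buf, 3, 6*z - 3)[h + 2] >= 5)
Answer: WP = not (store(buf, 3, 6*z - 3)[h + 2] >= 5)


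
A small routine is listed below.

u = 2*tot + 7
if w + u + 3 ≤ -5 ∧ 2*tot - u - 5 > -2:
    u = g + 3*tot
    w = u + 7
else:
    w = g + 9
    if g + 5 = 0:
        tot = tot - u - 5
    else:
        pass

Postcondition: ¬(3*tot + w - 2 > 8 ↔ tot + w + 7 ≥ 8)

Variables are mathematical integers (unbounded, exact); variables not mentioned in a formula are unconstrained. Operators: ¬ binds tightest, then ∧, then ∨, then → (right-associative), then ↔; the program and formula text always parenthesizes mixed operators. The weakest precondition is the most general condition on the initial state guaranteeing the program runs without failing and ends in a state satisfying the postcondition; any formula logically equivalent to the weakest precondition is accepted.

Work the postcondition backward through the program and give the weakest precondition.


Working backward. After the program, the postcondition ¬(3*tot + w - 2 > 8 ↔ tot + w + 7 ≥ 8) must hold; in canonical form it is ¬(3*tot + w > 10 ↔ tot + w ≥ 1).
Then branch requires ¬(g + 6*tot > 3 ↔ g + 4*tot ≥ -6); else branch requires (g = -5 → (¬(g + 3*tot > 3*u + 16 ↔ g + tot ≥ u - 3))) ∧ ((¬(g = -5)) → (¬(g + 3*tot > 1 ↔ g + tot ≥ -8))).
Before the if: ((u + w ≤ -8 ∧ 2*tot > u + 3) → (¬(g + 6*tot > 3 ↔ g + 4*tot ≥ -6))) ∧ ((¬(u + w ≤ -8 ∧ 2*tot > u + 3)) → ((g = -5 → (¬(g + 3*tot > 3*u + 16 ↔ g + tot ≥ u - 3))) ∧ ((¬(g = -5)) → (¬(g + 3*tot > 1 ↔ g + tot ≥ -8)))))
Before u := 2*tot + 7: (g = -5 → (¬(g > 3*tot + 37 ↔ g ≥ tot + 4))) ∧ ((¬(g = -5)) → (¬(g + 3*tot > 1 ↔ g + tot ≥ -8)))
Answer: WP = (g = -5 → (¬(g > 3*tot + 37 ↔ g ≥ tot + 4))) ∧ ((¬(g = -5)) → (¬(g + 3*tot > 1 ↔ g + tot ≥ -8)))


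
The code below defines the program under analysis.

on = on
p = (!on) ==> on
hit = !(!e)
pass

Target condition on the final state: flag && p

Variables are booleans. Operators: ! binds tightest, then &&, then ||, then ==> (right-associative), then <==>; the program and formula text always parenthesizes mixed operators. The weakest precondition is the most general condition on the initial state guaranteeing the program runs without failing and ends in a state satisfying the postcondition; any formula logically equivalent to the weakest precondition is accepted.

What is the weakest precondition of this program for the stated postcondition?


Working backward. After the program, flag && p must hold.
Before skip: flag && p
Before hit := !(!e): flag && p
Before p := (!on) ==> on: flag && ((!on) ==> on)
Before on := on: flag && ((!on) ==> on)
Answer: WP = flag && ((!on) ==> on)


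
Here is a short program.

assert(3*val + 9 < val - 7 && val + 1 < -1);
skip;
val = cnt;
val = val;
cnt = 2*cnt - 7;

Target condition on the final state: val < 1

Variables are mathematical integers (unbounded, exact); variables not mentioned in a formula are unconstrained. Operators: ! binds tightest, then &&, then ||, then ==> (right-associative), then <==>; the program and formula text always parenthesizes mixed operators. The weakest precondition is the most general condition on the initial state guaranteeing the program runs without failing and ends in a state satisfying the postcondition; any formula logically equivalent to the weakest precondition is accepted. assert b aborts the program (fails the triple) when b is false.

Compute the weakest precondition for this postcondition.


Working backward. After the program, val < 1 must hold.
Before cnt := 2*cnt - 7: val < 1
Before val := val: val < 1
Before val := cnt: cnt < 1
Before skip: cnt < 1
Before assert 3*val + 9 < val - 7 && val + 1 < -1: 2*val < -16 && val < -2 && cnt < 1
Answer: WP = 2*val < -16 && val < -2 && cnt < 1


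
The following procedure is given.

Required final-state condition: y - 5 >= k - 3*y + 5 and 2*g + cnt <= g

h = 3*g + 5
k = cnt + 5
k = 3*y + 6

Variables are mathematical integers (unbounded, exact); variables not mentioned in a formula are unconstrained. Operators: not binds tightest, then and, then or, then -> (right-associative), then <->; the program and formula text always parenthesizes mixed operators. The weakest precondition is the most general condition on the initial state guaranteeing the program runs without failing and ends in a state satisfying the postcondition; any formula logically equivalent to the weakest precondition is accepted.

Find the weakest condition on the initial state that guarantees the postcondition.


Working backward. After the program, the postcondition y - 5 >= k - 3*y + 5 and 2*g + cnt <= g must hold; in canonical form it is 4*y >= k + 10 and cnt + g <= 0.
Before k := 3*y + 6: y >= 16 and cnt + g <= 0
Before k := cnt + 5: y >= 16 and cnt + g <= 0
Before h := 3*g + 5: y >= 16 and cnt + g <= 0
Answer: WP = y >= 16 and cnt + g <= 0


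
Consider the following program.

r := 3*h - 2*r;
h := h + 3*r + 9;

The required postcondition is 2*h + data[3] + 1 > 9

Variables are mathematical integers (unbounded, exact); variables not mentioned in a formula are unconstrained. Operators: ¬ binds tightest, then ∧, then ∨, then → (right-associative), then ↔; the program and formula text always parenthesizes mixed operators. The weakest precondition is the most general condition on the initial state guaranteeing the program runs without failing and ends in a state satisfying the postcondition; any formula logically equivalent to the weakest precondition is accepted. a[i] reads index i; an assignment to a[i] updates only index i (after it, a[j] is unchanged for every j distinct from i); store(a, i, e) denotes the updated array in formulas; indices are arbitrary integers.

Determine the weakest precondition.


Working backward. After the program, the postcondition 2*h + data[3] + 1 > 9 must hold; in canonical form it is data[3] + 2*h > 8.
Before h := h + 3*r + 9: data[3] + 2*h + 6*r > -10
Before r := 3*h - 2*r: data[3] + 20*h > 12*r - 10
Answer: WP = data[3] + 20*h > 12*r - 10


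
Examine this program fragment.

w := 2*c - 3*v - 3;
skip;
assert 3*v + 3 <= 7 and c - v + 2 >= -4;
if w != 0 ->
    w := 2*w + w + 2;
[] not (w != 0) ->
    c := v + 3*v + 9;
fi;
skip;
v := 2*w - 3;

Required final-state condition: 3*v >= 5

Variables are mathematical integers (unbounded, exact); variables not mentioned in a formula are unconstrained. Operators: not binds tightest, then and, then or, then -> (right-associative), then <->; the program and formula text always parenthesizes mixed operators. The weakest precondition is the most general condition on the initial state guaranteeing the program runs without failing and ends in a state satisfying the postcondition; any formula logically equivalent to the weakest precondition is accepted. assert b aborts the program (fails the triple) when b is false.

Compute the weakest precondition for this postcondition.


Working backward. After the program, 3*v >= 5 must hold.
Before v := 2*w - 3: 6*w >= 14
Before skip: 6*w >= 14
Then branch requires 18*w >= 2; else branch requires 6*w >= 14.
Before the if: (w != 0 -> 18*w >= 2) and ((not (w != 0)) -> 6*w >= 14)
Before assert 3*v + 3 <= 7 and c - v + 2 >= -4: 3*v <= 4 and c >= v - 6 and (w != 0 -> 18*w >= 2) and ((not (w != 0)) -> 6*w >= 14)
Before skip: 3*v <= 4 and c >= v - 6 and (w != 0 -> 18*w >= 2) and ((not (w != 0)) -> 6*w >= 14)
Before w := 2*c - 3*v - 3: 3*v <= 4 and c >= v - 6 and (2*c != 3*v + 3 -> 36*c >= 54*v + 56) and ((not (2*c != 3*v + 3)) -> 12*c >= 18*v + 32)
Answer: WP = 3*v <= 4 and c >= v - 6 and (2*c != 3*v + 3 -> 36*c >= 54*v + 56) and ((not (2*c != 3*v + 3)) -> 12*c >= 18*v + 32)


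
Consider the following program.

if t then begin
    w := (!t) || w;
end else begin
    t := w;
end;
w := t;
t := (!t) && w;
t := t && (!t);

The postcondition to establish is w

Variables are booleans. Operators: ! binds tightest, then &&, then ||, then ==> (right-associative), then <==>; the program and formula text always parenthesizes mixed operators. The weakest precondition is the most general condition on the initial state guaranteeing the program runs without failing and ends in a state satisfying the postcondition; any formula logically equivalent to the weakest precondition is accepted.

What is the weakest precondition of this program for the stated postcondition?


Working backward. After the program, w must hold.
Before t := t && (!t): w
Before t := (!t) && w: w
Before w := t: t
Then branch requires t; else branch requires w.
Before the if: (!t) ==> w
Answer: WP = (!t) ==> w


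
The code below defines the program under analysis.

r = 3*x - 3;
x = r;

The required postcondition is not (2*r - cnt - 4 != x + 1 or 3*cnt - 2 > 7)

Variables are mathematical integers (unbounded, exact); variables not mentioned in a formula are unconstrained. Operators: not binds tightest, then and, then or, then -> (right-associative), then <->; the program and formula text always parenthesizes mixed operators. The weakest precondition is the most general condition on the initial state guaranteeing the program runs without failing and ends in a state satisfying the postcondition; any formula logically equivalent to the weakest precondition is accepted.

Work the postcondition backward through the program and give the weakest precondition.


Working backward. After the program, the postcondition not (2*r - cnt - 4 != x + 1 or 3*cnt - 2 > 7) must hold; in canonical form it is not (2*r != cnt + x + 5 or 3*cnt > 9).
Before x := r: not (r != cnt + 5 or 3*cnt > 9)
Before r := 3*x - 3: not (3*x != cnt + 8 or 3*cnt > 9)
Answer: WP = not (3*x != cnt + 8 or 3*cnt > 9)


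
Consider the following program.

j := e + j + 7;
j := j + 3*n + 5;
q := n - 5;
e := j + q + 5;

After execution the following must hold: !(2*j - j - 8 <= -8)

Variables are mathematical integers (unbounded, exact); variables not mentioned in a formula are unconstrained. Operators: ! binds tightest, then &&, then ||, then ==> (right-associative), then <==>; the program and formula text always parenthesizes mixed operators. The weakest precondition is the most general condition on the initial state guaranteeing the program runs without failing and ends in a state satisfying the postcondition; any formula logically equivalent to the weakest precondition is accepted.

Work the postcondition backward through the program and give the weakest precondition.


Working backward. After the program, the postcondition !(2*j - j - 8 <= -8) must hold; in canonical form it is !(j <= 0).
Before e := j + q + 5: !(j <= 0)
Before q := n - 5: !(j <= 0)
Before j := j + 3*n + 5: !(j + 3*n <= -5)
Before j := e + j + 7: !(e + j + 3*n <= -12)
Answer: WP = !(e + j + 3*n <= -12)


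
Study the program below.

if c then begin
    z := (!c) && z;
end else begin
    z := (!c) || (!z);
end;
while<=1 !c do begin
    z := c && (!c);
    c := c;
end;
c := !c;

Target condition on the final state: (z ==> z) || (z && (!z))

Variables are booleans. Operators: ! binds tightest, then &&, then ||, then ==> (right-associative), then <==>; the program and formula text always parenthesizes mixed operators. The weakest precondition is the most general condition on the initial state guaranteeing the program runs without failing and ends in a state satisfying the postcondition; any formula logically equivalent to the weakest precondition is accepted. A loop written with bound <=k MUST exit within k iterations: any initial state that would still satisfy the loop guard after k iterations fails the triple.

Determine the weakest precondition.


Working backward. After the program, the postcondition (z ==> z) || (z && (!z)) must hold; in canonical form it is true.
Before c := !c: true
Before the loop (bound <=1), unroll the exhaustion recursion (WP_0 = exit-now case; WP_j = one more guarded iteration, up to j = 1):
  WP_0: c
  WP_1: (!c) ==> c
So before the loop: (!c) ==> c
Then branch requires (!c) ==> c; else branch requires (!c) ==> c.
Before the if: (c ==> ((!c) ==> c)) && ((!c) ==> ((!c) ==> c))
Answer: WP = (c ==> ((!c) ==> c)) && ((!c) ==> ((!c) ==> c))


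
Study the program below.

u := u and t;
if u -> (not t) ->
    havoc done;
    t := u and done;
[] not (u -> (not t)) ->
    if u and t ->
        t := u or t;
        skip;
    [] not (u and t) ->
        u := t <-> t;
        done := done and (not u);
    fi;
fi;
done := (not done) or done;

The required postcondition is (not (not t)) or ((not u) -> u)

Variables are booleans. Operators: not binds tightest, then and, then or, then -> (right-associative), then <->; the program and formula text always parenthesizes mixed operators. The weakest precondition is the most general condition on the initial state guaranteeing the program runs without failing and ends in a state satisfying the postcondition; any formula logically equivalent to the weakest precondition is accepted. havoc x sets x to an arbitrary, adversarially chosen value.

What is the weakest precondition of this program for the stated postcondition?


Working backward. After the program, the postcondition (not (not t)) or ((not u) -> u) must hold; in canonical form it is t or ((not u) -> u).
Before done := (not done) or done: t or ((not u) -> u)
Then branch requires (u or ((not u) -> u)) and ((not u) -> u); else branch requires (u and t) -> (u or t or ((not u) -> u)).
Before the if: ((u -> (not t)) -> ((u or ((not u) -> u)) and ((not u) -> u))) and ((not (u -> (not t))) -> ((u and t) -> (u or t or ((not u) -> u))))
Before u := u and t: (((u and t) -> (not t)) -> (((u and t) or ((not (u and t)) -> (u and t))) and ((not (u and t)) -> (u and t)))) and ((not ((u and t) -> (not t))) -> ((u and t) -> ((u and t) or t or ((not (u and t)) -> (u and t)))))
Answer: WP = (((u and t) -> (not t)) -> (((u and t) or ((not (u and t)) -> (u and t))) and ((not (u and t)) -> (u and t)))) and ((not ((u and t) -> (not t))) -> ((u and t) -> ((u and t) or t or ((not (u and t)) -> (u and t)))))


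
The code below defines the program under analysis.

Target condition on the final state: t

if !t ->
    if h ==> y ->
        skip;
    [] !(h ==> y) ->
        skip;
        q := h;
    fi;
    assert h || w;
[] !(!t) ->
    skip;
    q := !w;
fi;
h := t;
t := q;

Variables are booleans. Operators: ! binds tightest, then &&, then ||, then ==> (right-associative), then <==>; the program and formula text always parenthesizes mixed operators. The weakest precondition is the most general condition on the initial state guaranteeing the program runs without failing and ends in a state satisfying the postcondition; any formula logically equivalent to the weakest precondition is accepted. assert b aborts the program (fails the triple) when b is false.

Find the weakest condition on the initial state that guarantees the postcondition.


Working backward. After the program, t must hold.
Before t := q: q
Before h := t: q
Then branch requires ((h ==> y) ==> ((h || w) && q)) && ((!(h ==> y)) ==> ((h || w) && h)); else branch requires !w.
Before the if: ((!t) ==> (((h ==> y) ==> ((h || w) && q)) && ((!(h ==> y)) ==> ((h || w) && h)))) && (t ==> (!w))
Answer: WP = ((!t) ==> (((h ==> y) ==> ((h || w) && q)) && ((!(h ==> y)) ==> ((h || w) && h)))) && (t ==> (!w))
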